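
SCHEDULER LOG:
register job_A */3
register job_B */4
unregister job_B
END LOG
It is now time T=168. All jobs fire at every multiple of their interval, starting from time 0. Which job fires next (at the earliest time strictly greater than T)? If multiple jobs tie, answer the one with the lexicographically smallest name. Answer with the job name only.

Op 1: register job_A */3 -> active={job_A:*/3}
Op 2: register job_B */4 -> active={job_A:*/3, job_B:*/4}
Op 3: unregister job_B -> active={job_A:*/3}
  job_A: interval 3, next fire after T=168 is 171
Earliest = 171, winner (lex tiebreak) = job_A

Answer: job_A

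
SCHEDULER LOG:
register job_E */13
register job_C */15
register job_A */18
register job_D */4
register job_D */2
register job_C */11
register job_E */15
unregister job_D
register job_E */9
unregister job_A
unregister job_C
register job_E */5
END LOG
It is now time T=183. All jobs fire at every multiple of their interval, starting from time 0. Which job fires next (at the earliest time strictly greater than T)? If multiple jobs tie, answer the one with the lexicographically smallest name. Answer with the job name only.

Answer: job_E

Derivation:
Op 1: register job_E */13 -> active={job_E:*/13}
Op 2: register job_C */15 -> active={job_C:*/15, job_E:*/13}
Op 3: register job_A */18 -> active={job_A:*/18, job_C:*/15, job_E:*/13}
Op 4: register job_D */4 -> active={job_A:*/18, job_C:*/15, job_D:*/4, job_E:*/13}
Op 5: register job_D */2 -> active={job_A:*/18, job_C:*/15, job_D:*/2, job_E:*/13}
Op 6: register job_C */11 -> active={job_A:*/18, job_C:*/11, job_D:*/2, job_E:*/13}
Op 7: register job_E */15 -> active={job_A:*/18, job_C:*/11, job_D:*/2, job_E:*/15}
Op 8: unregister job_D -> active={job_A:*/18, job_C:*/11, job_E:*/15}
Op 9: register job_E */9 -> active={job_A:*/18, job_C:*/11, job_E:*/9}
Op 10: unregister job_A -> active={job_C:*/11, job_E:*/9}
Op 11: unregister job_C -> active={job_E:*/9}
Op 12: register job_E */5 -> active={job_E:*/5}
  job_E: interval 5, next fire after T=183 is 185
Earliest = 185, winner (lex tiebreak) = job_E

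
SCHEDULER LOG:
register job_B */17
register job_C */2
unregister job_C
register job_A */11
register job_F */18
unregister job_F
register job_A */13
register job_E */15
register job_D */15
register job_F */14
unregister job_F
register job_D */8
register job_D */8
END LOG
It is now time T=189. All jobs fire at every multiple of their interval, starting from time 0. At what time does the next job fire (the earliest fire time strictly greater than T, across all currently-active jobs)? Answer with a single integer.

Answer: 192

Derivation:
Op 1: register job_B */17 -> active={job_B:*/17}
Op 2: register job_C */2 -> active={job_B:*/17, job_C:*/2}
Op 3: unregister job_C -> active={job_B:*/17}
Op 4: register job_A */11 -> active={job_A:*/11, job_B:*/17}
Op 5: register job_F */18 -> active={job_A:*/11, job_B:*/17, job_F:*/18}
Op 6: unregister job_F -> active={job_A:*/11, job_B:*/17}
Op 7: register job_A */13 -> active={job_A:*/13, job_B:*/17}
Op 8: register job_E */15 -> active={job_A:*/13, job_B:*/17, job_E:*/15}
Op 9: register job_D */15 -> active={job_A:*/13, job_B:*/17, job_D:*/15, job_E:*/15}
Op 10: register job_F */14 -> active={job_A:*/13, job_B:*/17, job_D:*/15, job_E:*/15, job_F:*/14}
Op 11: unregister job_F -> active={job_A:*/13, job_B:*/17, job_D:*/15, job_E:*/15}
Op 12: register job_D */8 -> active={job_A:*/13, job_B:*/17, job_D:*/8, job_E:*/15}
Op 13: register job_D */8 -> active={job_A:*/13, job_B:*/17, job_D:*/8, job_E:*/15}
  job_A: interval 13, next fire after T=189 is 195
  job_B: interval 17, next fire after T=189 is 204
  job_D: interval 8, next fire after T=189 is 192
  job_E: interval 15, next fire after T=189 is 195
Earliest fire time = 192 (job job_D)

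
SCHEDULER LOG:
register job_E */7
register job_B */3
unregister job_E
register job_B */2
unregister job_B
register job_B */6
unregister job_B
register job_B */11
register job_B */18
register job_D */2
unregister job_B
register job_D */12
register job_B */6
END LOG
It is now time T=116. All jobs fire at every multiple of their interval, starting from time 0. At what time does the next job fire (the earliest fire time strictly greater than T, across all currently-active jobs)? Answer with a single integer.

Answer: 120

Derivation:
Op 1: register job_E */7 -> active={job_E:*/7}
Op 2: register job_B */3 -> active={job_B:*/3, job_E:*/7}
Op 3: unregister job_E -> active={job_B:*/3}
Op 4: register job_B */2 -> active={job_B:*/2}
Op 5: unregister job_B -> active={}
Op 6: register job_B */6 -> active={job_B:*/6}
Op 7: unregister job_B -> active={}
Op 8: register job_B */11 -> active={job_B:*/11}
Op 9: register job_B */18 -> active={job_B:*/18}
Op 10: register job_D */2 -> active={job_B:*/18, job_D:*/2}
Op 11: unregister job_B -> active={job_D:*/2}
Op 12: register job_D */12 -> active={job_D:*/12}
Op 13: register job_B */6 -> active={job_B:*/6, job_D:*/12}
  job_B: interval 6, next fire after T=116 is 120
  job_D: interval 12, next fire after T=116 is 120
Earliest fire time = 120 (job job_B)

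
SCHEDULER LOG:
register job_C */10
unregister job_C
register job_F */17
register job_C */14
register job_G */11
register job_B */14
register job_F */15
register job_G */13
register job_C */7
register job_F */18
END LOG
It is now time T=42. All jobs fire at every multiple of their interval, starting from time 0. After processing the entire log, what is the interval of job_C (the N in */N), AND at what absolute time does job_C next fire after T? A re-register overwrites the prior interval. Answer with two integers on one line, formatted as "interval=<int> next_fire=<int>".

Answer: interval=7 next_fire=49

Derivation:
Op 1: register job_C */10 -> active={job_C:*/10}
Op 2: unregister job_C -> active={}
Op 3: register job_F */17 -> active={job_F:*/17}
Op 4: register job_C */14 -> active={job_C:*/14, job_F:*/17}
Op 5: register job_G */11 -> active={job_C:*/14, job_F:*/17, job_G:*/11}
Op 6: register job_B */14 -> active={job_B:*/14, job_C:*/14, job_F:*/17, job_G:*/11}
Op 7: register job_F */15 -> active={job_B:*/14, job_C:*/14, job_F:*/15, job_G:*/11}
Op 8: register job_G */13 -> active={job_B:*/14, job_C:*/14, job_F:*/15, job_G:*/13}
Op 9: register job_C */7 -> active={job_B:*/14, job_C:*/7, job_F:*/15, job_G:*/13}
Op 10: register job_F */18 -> active={job_B:*/14, job_C:*/7, job_F:*/18, job_G:*/13}
Final interval of job_C = 7
Next fire of job_C after T=42: (42//7+1)*7 = 49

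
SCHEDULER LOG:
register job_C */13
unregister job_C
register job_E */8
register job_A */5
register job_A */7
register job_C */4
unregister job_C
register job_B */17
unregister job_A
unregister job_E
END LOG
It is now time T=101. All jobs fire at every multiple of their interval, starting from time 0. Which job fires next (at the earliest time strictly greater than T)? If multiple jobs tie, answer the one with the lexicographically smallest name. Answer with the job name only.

Answer: job_B

Derivation:
Op 1: register job_C */13 -> active={job_C:*/13}
Op 2: unregister job_C -> active={}
Op 3: register job_E */8 -> active={job_E:*/8}
Op 4: register job_A */5 -> active={job_A:*/5, job_E:*/8}
Op 5: register job_A */7 -> active={job_A:*/7, job_E:*/8}
Op 6: register job_C */4 -> active={job_A:*/7, job_C:*/4, job_E:*/8}
Op 7: unregister job_C -> active={job_A:*/7, job_E:*/8}
Op 8: register job_B */17 -> active={job_A:*/7, job_B:*/17, job_E:*/8}
Op 9: unregister job_A -> active={job_B:*/17, job_E:*/8}
Op 10: unregister job_E -> active={job_B:*/17}
  job_B: interval 17, next fire after T=101 is 102
Earliest = 102, winner (lex tiebreak) = job_B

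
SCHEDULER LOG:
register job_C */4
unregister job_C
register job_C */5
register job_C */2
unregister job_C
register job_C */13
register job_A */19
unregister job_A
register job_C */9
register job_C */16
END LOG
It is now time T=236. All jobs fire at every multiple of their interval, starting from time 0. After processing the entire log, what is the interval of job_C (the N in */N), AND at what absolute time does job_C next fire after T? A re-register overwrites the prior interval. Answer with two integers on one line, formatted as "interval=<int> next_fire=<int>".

Answer: interval=16 next_fire=240

Derivation:
Op 1: register job_C */4 -> active={job_C:*/4}
Op 2: unregister job_C -> active={}
Op 3: register job_C */5 -> active={job_C:*/5}
Op 4: register job_C */2 -> active={job_C:*/2}
Op 5: unregister job_C -> active={}
Op 6: register job_C */13 -> active={job_C:*/13}
Op 7: register job_A */19 -> active={job_A:*/19, job_C:*/13}
Op 8: unregister job_A -> active={job_C:*/13}
Op 9: register job_C */9 -> active={job_C:*/9}
Op 10: register job_C */16 -> active={job_C:*/16}
Final interval of job_C = 16
Next fire of job_C after T=236: (236//16+1)*16 = 240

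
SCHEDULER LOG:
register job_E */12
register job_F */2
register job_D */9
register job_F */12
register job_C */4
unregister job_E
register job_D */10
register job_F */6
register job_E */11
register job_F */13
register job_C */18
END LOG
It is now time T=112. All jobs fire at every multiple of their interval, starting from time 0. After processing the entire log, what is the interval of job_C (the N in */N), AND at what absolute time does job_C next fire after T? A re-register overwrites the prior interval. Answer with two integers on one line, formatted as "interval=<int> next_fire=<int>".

Op 1: register job_E */12 -> active={job_E:*/12}
Op 2: register job_F */2 -> active={job_E:*/12, job_F:*/2}
Op 3: register job_D */9 -> active={job_D:*/9, job_E:*/12, job_F:*/2}
Op 4: register job_F */12 -> active={job_D:*/9, job_E:*/12, job_F:*/12}
Op 5: register job_C */4 -> active={job_C:*/4, job_D:*/9, job_E:*/12, job_F:*/12}
Op 6: unregister job_E -> active={job_C:*/4, job_D:*/9, job_F:*/12}
Op 7: register job_D */10 -> active={job_C:*/4, job_D:*/10, job_F:*/12}
Op 8: register job_F */6 -> active={job_C:*/4, job_D:*/10, job_F:*/6}
Op 9: register job_E */11 -> active={job_C:*/4, job_D:*/10, job_E:*/11, job_F:*/6}
Op 10: register job_F */13 -> active={job_C:*/4, job_D:*/10, job_E:*/11, job_F:*/13}
Op 11: register job_C */18 -> active={job_C:*/18, job_D:*/10, job_E:*/11, job_F:*/13}
Final interval of job_C = 18
Next fire of job_C after T=112: (112//18+1)*18 = 126

Answer: interval=18 next_fire=126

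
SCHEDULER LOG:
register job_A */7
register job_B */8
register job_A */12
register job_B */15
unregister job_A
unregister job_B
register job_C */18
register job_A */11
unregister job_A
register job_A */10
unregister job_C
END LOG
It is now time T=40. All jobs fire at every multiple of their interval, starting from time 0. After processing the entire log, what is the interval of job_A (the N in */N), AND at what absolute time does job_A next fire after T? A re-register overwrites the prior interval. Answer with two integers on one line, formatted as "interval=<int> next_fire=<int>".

Answer: interval=10 next_fire=50

Derivation:
Op 1: register job_A */7 -> active={job_A:*/7}
Op 2: register job_B */8 -> active={job_A:*/7, job_B:*/8}
Op 3: register job_A */12 -> active={job_A:*/12, job_B:*/8}
Op 4: register job_B */15 -> active={job_A:*/12, job_B:*/15}
Op 5: unregister job_A -> active={job_B:*/15}
Op 6: unregister job_B -> active={}
Op 7: register job_C */18 -> active={job_C:*/18}
Op 8: register job_A */11 -> active={job_A:*/11, job_C:*/18}
Op 9: unregister job_A -> active={job_C:*/18}
Op 10: register job_A */10 -> active={job_A:*/10, job_C:*/18}
Op 11: unregister job_C -> active={job_A:*/10}
Final interval of job_A = 10
Next fire of job_A after T=40: (40//10+1)*10 = 50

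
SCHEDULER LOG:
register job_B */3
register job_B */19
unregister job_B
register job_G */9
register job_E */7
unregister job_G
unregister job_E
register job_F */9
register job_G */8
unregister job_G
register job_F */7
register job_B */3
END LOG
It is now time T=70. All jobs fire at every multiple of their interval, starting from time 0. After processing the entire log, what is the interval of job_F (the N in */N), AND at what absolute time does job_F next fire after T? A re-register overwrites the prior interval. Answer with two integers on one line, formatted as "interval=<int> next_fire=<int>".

Op 1: register job_B */3 -> active={job_B:*/3}
Op 2: register job_B */19 -> active={job_B:*/19}
Op 3: unregister job_B -> active={}
Op 4: register job_G */9 -> active={job_G:*/9}
Op 5: register job_E */7 -> active={job_E:*/7, job_G:*/9}
Op 6: unregister job_G -> active={job_E:*/7}
Op 7: unregister job_E -> active={}
Op 8: register job_F */9 -> active={job_F:*/9}
Op 9: register job_G */8 -> active={job_F:*/9, job_G:*/8}
Op 10: unregister job_G -> active={job_F:*/9}
Op 11: register job_F */7 -> active={job_F:*/7}
Op 12: register job_B */3 -> active={job_B:*/3, job_F:*/7}
Final interval of job_F = 7
Next fire of job_F after T=70: (70//7+1)*7 = 77

Answer: interval=7 next_fire=77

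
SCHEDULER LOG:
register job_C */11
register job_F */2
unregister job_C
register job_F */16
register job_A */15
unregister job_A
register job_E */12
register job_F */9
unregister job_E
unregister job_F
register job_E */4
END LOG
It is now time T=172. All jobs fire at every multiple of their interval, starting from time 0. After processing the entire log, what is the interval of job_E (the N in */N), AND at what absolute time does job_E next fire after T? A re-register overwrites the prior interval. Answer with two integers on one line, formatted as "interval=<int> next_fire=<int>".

Op 1: register job_C */11 -> active={job_C:*/11}
Op 2: register job_F */2 -> active={job_C:*/11, job_F:*/2}
Op 3: unregister job_C -> active={job_F:*/2}
Op 4: register job_F */16 -> active={job_F:*/16}
Op 5: register job_A */15 -> active={job_A:*/15, job_F:*/16}
Op 6: unregister job_A -> active={job_F:*/16}
Op 7: register job_E */12 -> active={job_E:*/12, job_F:*/16}
Op 8: register job_F */9 -> active={job_E:*/12, job_F:*/9}
Op 9: unregister job_E -> active={job_F:*/9}
Op 10: unregister job_F -> active={}
Op 11: register job_E */4 -> active={job_E:*/4}
Final interval of job_E = 4
Next fire of job_E after T=172: (172//4+1)*4 = 176

Answer: interval=4 next_fire=176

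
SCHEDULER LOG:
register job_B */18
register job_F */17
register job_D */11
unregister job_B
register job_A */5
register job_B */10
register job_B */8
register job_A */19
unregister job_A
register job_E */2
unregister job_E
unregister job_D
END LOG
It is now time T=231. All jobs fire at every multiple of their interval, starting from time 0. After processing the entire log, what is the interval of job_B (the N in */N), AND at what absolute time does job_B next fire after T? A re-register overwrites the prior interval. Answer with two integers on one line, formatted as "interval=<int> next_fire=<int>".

Answer: interval=8 next_fire=232

Derivation:
Op 1: register job_B */18 -> active={job_B:*/18}
Op 2: register job_F */17 -> active={job_B:*/18, job_F:*/17}
Op 3: register job_D */11 -> active={job_B:*/18, job_D:*/11, job_F:*/17}
Op 4: unregister job_B -> active={job_D:*/11, job_F:*/17}
Op 5: register job_A */5 -> active={job_A:*/5, job_D:*/11, job_F:*/17}
Op 6: register job_B */10 -> active={job_A:*/5, job_B:*/10, job_D:*/11, job_F:*/17}
Op 7: register job_B */8 -> active={job_A:*/5, job_B:*/8, job_D:*/11, job_F:*/17}
Op 8: register job_A */19 -> active={job_A:*/19, job_B:*/8, job_D:*/11, job_F:*/17}
Op 9: unregister job_A -> active={job_B:*/8, job_D:*/11, job_F:*/17}
Op 10: register job_E */2 -> active={job_B:*/8, job_D:*/11, job_E:*/2, job_F:*/17}
Op 11: unregister job_E -> active={job_B:*/8, job_D:*/11, job_F:*/17}
Op 12: unregister job_D -> active={job_B:*/8, job_F:*/17}
Final interval of job_B = 8
Next fire of job_B after T=231: (231//8+1)*8 = 232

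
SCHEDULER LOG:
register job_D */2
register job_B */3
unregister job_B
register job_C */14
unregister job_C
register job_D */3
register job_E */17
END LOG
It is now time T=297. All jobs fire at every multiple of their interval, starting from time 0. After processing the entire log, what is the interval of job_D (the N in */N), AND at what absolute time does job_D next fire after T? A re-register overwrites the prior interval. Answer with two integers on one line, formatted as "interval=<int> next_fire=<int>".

Answer: interval=3 next_fire=300

Derivation:
Op 1: register job_D */2 -> active={job_D:*/2}
Op 2: register job_B */3 -> active={job_B:*/3, job_D:*/2}
Op 3: unregister job_B -> active={job_D:*/2}
Op 4: register job_C */14 -> active={job_C:*/14, job_D:*/2}
Op 5: unregister job_C -> active={job_D:*/2}
Op 6: register job_D */3 -> active={job_D:*/3}
Op 7: register job_E */17 -> active={job_D:*/3, job_E:*/17}
Final interval of job_D = 3
Next fire of job_D after T=297: (297//3+1)*3 = 300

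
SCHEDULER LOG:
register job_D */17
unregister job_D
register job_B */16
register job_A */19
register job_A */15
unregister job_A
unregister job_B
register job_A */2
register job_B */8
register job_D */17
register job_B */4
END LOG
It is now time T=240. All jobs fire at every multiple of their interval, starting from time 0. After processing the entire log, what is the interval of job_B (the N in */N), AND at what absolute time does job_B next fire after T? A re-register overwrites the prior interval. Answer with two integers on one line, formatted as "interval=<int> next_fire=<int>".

Op 1: register job_D */17 -> active={job_D:*/17}
Op 2: unregister job_D -> active={}
Op 3: register job_B */16 -> active={job_B:*/16}
Op 4: register job_A */19 -> active={job_A:*/19, job_B:*/16}
Op 5: register job_A */15 -> active={job_A:*/15, job_B:*/16}
Op 6: unregister job_A -> active={job_B:*/16}
Op 7: unregister job_B -> active={}
Op 8: register job_A */2 -> active={job_A:*/2}
Op 9: register job_B */8 -> active={job_A:*/2, job_B:*/8}
Op 10: register job_D */17 -> active={job_A:*/2, job_B:*/8, job_D:*/17}
Op 11: register job_B */4 -> active={job_A:*/2, job_B:*/4, job_D:*/17}
Final interval of job_B = 4
Next fire of job_B after T=240: (240//4+1)*4 = 244

Answer: interval=4 next_fire=244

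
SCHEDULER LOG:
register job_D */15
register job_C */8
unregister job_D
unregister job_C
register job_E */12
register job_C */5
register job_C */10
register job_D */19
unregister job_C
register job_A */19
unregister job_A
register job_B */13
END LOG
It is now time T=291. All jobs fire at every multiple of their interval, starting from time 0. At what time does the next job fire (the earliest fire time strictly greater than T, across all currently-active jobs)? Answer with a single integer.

Op 1: register job_D */15 -> active={job_D:*/15}
Op 2: register job_C */8 -> active={job_C:*/8, job_D:*/15}
Op 3: unregister job_D -> active={job_C:*/8}
Op 4: unregister job_C -> active={}
Op 5: register job_E */12 -> active={job_E:*/12}
Op 6: register job_C */5 -> active={job_C:*/5, job_E:*/12}
Op 7: register job_C */10 -> active={job_C:*/10, job_E:*/12}
Op 8: register job_D */19 -> active={job_C:*/10, job_D:*/19, job_E:*/12}
Op 9: unregister job_C -> active={job_D:*/19, job_E:*/12}
Op 10: register job_A */19 -> active={job_A:*/19, job_D:*/19, job_E:*/12}
Op 11: unregister job_A -> active={job_D:*/19, job_E:*/12}
Op 12: register job_B */13 -> active={job_B:*/13, job_D:*/19, job_E:*/12}
  job_B: interval 13, next fire after T=291 is 299
  job_D: interval 19, next fire after T=291 is 304
  job_E: interval 12, next fire after T=291 is 300
Earliest fire time = 299 (job job_B)

Answer: 299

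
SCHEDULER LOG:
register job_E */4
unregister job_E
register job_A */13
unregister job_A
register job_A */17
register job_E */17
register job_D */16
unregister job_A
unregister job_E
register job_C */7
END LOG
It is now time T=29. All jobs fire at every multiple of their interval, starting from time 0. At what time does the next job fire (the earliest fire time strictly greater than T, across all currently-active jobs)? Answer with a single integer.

Op 1: register job_E */4 -> active={job_E:*/4}
Op 2: unregister job_E -> active={}
Op 3: register job_A */13 -> active={job_A:*/13}
Op 4: unregister job_A -> active={}
Op 5: register job_A */17 -> active={job_A:*/17}
Op 6: register job_E */17 -> active={job_A:*/17, job_E:*/17}
Op 7: register job_D */16 -> active={job_A:*/17, job_D:*/16, job_E:*/17}
Op 8: unregister job_A -> active={job_D:*/16, job_E:*/17}
Op 9: unregister job_E -> active={job_D:*/16}
Op 10: register job_C */7 -> active={job_C:*/7, job_D:*/16}
  job_C: interval 7, next fire after T=29 is 35
  job_D: interval 16, next fire after T=29 is 32
Earliest fire time = 32 (job job_D)

Answer: 32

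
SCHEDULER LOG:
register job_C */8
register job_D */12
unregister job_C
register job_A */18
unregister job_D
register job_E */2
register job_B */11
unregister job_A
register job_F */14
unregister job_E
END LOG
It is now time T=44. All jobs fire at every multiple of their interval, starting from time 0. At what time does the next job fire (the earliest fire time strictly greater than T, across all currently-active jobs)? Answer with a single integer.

Answer: 55

Derivation:
Op 1: register job_C */8 -> active={job_C:*/8}
Op 2: register job_D */12 -> active={job_C:*/8, job_D:*/12}
Op 3: unregister job_C -> active={job_D:*/12}
Op 4: register job_A */18 -> active={job_A:*/18, job_D:*/12}
Op 5: unregister job_D -> active={job_A:*/18}
Op 6: register job_E */2 -> active={job_A:*/18, job_E:*/2}
Op 7: register job_B */11 -> active={job_A:*/18, job_B:*/11, job_E:*/2}
Op 8: unregister job_A -> active={job_B:*/11, job_E:*/2}
Op 9: register job_F */14 -> active={job_B:*/11, job_E:*/2, job_F:*/14}
Op 10: unregister job_E -> active={job_B:*/11, job_F:*/14}
  job_B: interval 11, next fire after T=44 is 55
  job_F: interval 14, next fire after T=44 is 56
Earliest fire time = 55 (job job_B)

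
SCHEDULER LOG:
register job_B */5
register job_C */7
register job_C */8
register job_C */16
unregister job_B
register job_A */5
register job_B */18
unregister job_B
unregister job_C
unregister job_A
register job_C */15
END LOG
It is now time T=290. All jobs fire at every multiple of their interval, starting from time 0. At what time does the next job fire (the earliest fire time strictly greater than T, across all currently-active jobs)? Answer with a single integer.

Op 1: register job_B */5 -> active={job_B:*/5}
Op 2: register job_C */7 -> active={job_B:*/5, job_C:*/7}
Op 3: register job_C */8 -> active={job_B:*/5, job_C:*/8}
Op 4: register job_C */16 -> active={job_B:*/5, job_C:*/16}
Op 5: unregister job_B -> active={job_C:*/16}
Op 6: register job_A */5 -> active={job_A:*/5, job_C:*/16}
Op 7: register job_B */18 -> active={job_A:*/5, job_B:*/18, job_C:*/16}
Op 8: unregister job_B -> active={job_A:*/5, job_C:*/16}
Op 9: unregister job_C -> active={job_A:*/5}
Op 10: unregister job_A -> active={}
Op 11: register job_C */15 -> active={job_C:*/15}
  job_C: interval 15, next fire after T=290 is 300
Earliest fire time = 300 (job job_C)

Answer: 300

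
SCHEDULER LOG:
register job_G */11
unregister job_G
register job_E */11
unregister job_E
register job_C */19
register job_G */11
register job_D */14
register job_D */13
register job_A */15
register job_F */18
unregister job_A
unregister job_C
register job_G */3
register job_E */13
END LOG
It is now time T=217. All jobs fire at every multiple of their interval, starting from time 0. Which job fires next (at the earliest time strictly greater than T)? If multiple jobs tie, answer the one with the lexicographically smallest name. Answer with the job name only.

Op 1: register job_G */11 -> active={job_G:*/11}
Op 2: unregister job_G -> active={}
Op 3: register job_E */11 -> active={job_E:*/11}
Op 4: unregister job_E -> active={}
Op 5: register job_C */19 -> active={job_C:*/19}
Op 6: register job_G */11 -> active={job_C:*/19, job_G:*/11}
Op 7: register job_D */14 -> active={job_C:*/19, job_D:*/14, job_G:*/11}
Op 8: register job_D */13 -> active={job_C:*/19, job_D:*/13, job_G:*/11}
Op 9: register job_A */15 -> active={job_A:*/15, job_C:*/19, job_D:*/13, job_G:*/11}
Op 10: register job_F */18 -> active={job_A:*/15, job_C:*/19, job_D:*/13, job_F:*/18, job_G:*/11}
Op 11: unregister job_A -> active={job_C:*/19, job_D:*/13, job_F:*/18, job_G:*/11}
Op 12: unregister job_C -> active={job_D:*/13, job_F:*/18, job_G:*/11}
Op 13: register job_G */3 -> active={job_D:*/13, job_F:*/18, job_G:*/3}
Op 14: register job_E */13 -> active={job_D:*/13, job_E:*/13, job_F:*/18, job_G:*/3}
  job_D: interval 13, next fire after T=217 is 221
  job_E: interval 13, next fire after T=217 is 221
  job_F: interval 18, next fire after T=217 is 234
  job_G: interval 3, next fire after T=217 is 219
Earliest = 219, winner (lex tiebreak) = job_G

Answer: job_G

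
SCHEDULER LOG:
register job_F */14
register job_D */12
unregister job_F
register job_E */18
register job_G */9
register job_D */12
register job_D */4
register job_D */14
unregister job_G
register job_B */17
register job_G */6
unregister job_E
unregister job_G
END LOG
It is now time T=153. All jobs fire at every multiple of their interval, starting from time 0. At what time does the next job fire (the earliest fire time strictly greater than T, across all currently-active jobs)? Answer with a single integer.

Op 1: register job_F */14 -> active={job_F:*/14}
Op 2: register job_D */12 -> active={job_D:*/12, job_F:*/14}
Op 3: unregister job_F -> active={job_D:*/12}
Op 4: register job_E */18 -> active={job_D:*/12, job_E:*/18}
Op 5: register job_G */9 -> active={job_D:*/12, job_E:*/18, job_G:*/9}
Op 6: register job_D */12 -> active={job_D:*/12, job_E:*/18, job_G:*/9}
Op 7: register job_D */4 -> active={job_D:*/4, job_E:*/18, job_G:*/9}
Op 8: register job_D */14 -> active={job_D:*/14, job_E:*/18, job_G:*/9}
Op 9: unregister job_G -> active={job_D:*/14, job_E:*/18}
Op 10: register job_B */17 -> active={job_B:*/17, job_D:*/14, job_E:*/18}
Op 11: register job_G */6 -> active={job_B:*/17, job_D:*/14, job_E:*/18, job_G:*/6}
Op 12: unregister job_E -> active={job_B:*/17, job_D:*/14, job_G:*/6}
Op 13: unregister job_G -> active={job_B:*/17, job_D:*/14}
  job_B: interval 17, next fire after T=153 is 170
  job_D: interval 14, next fire after T=153 is 154
Earliest fire time = 154 (job job_D)

Answer: 154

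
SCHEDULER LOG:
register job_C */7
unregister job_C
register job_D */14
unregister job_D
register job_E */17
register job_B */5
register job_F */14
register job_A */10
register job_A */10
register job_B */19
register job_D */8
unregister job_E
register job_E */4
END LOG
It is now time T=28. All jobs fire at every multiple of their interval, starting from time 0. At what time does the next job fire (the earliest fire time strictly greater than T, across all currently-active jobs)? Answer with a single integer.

Op 1: register job_C */7 -> active={job_C:*/7}
Op 2: unregister job_C -> active={}
Op 3: register job_D */14 -> active={job_D:*/14}
Op 4: unregister job_D -> active={}
Op 5: register job_E */17 -> active={job_E:*/17}
Op 6: register job_B */5 -> active={job_B:*/5, job_E:*/17}
Op 7: register job_F */14 -> active={job_B:*/5, job_E:*/17, job_F:*/14}
Op 8: register job_A */10 -> active={job_A:*/10, job_B:*/5, job_E:*/17, job_F:*/14}
Op 9: register job_A */10 -> active={job_A:*/10, job_B:*/5, job_E:*/17, job_F:*/14}
Op 10: register job_B */19 -> active={job_A:*/10, job_B:*/19, job_E:*/17, job_F:*/14}
Op 11: register job_D */8 -> active={job_A:*/10, job_B:*/19, job_D:*/8, job_E:*/17, job_F:*/14}
Op 12: unregister job_E -> active={job_A:*/10, job_B:*/19, job_D:*/8, job_F:*/14}
Op 13: register job_E */4 -> active={job_A:*/10, job_B:*/19, job_D:*/8, job_E:*/4, job_F:*/14}
  job_A: interval 10, next fire after T=28 is 30
  job_B: interval 19, next fire after T=28 is 38
  job_D: interval 8, next fire after T=28 is 32
  job_E: interval 4, next fire after T=28 is 32
  job_F: interval 14, next fire after T=28 is 42
Earliest fire time = 30 (job job_A)

Answer: 30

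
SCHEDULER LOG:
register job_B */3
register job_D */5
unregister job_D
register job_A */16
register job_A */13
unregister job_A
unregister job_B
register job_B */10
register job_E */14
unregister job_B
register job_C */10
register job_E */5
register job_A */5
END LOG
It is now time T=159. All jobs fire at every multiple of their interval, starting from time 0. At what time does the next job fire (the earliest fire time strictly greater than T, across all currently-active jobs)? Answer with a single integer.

Op 1: register job_B */3 -> active={job_B:*/3}
Op 2: register job_D */5 -> active={job_B:*/3, job_D:*/5}
Op 3: unregister job_D -> active={job_B:*/3}
Op 4: register job_A */16 -> active={job_A:*/16, job_B:*/3}
Op 5: register job_A */13 -> active={job_A:*/13, job_B:*/3}
Op 6: unregister job_A -> active={job_B:*/3}
Op 7: unregister job_B -> active={}
Op 8: register job_B */10 -> active={job_B:*/10}
Op 9: register job_E */14 -> active={job_B:*/10, job_E:*/14}
Op 10: unregister job_B -> active={job_E:*/14}
Op 11: register job_C */10 -> active={job_C:*/10, job_E:*/14}
Op 12: register job_E */5 -> active={job_C:*/10, job_E:*/5}
Op 13: register job_A */5 -> active={job_A:*/5, job_C:*/10, job_E:*/5}
  job_A: interval 5, next fire after T=159 is 160
  job_C: interval 10, next fire after T=159 is 160
  job_E: interval 5, next fire after T=159 is 160
Earliest fire time = 160 (job job_A)

Answer: 160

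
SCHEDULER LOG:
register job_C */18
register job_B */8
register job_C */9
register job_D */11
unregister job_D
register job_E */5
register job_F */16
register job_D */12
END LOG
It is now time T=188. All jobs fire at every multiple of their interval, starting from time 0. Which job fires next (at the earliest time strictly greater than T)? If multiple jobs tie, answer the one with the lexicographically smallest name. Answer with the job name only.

Answer: job_C

Derivation:
Op 1: register job_C */18 -> active={job_C:*/18}
Op 2: register job_B */8 -> active={job_B:*/8, job_C:*/18}
Op 3: register job_C */9 -> active={job_B:*/8, job_C:*/9}
Op 4: register job_D */11 -> active={job_B:*/8, job_C:*/9, job_D:*/11}
Op 5: unregister job_D -> active={job_B:*/8, job_C:*/9}
Op 6: register job_E */5 -> active={job_B:*/8, job_C:*/9, job_E:*/5}
Op 7: register job_F */16 -> active={job_B:*/8, job_C:*/9, job_E:*/5, job_F:*/16}
Op 8: register job_D */12 -> active={job_B:*/8, job_C:*/9, job_D:*/12, job_E:*/5, job_F:*/16}
  job_B: interval 8, next fire after T=188 is 192
  job_C: interval 9, next fire after T=188 is 189
  job_D: interval 12, next fire after T=188 is 192
  job_E: interval 5, next fire after T=188 is 190
  job_F: interval 16, next fire after T=188 is 192
Earliest = 189, winner (lex tiebreak) = job_C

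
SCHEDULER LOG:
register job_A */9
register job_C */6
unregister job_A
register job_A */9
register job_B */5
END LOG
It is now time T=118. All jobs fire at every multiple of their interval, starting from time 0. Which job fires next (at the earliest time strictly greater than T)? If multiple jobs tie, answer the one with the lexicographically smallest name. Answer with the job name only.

Answer: job_B

Derivation:
Op 1: register job_A */9 -> active={job_A:*/9}
Op 2: register job_C */6 -> active={job_A:*/9, job_C:*/6}
Op 3: unregister job_A -> active={job_C:*/6}
Op 4: register job_A */9 -> active={job_A:*/9, job_C:*/6}
Op 5: register job_B */5 -> active={job_A:*/9, job_B:*/5, job_C:*/6}
  job_A: interval 9, next fire after T=118 is 126
  job_B: interval 5, next fire after T=118 is 120
  job_C: interval 6, next fire after T=118 is 120
Earliest = 120, winner (lex tiebreak) = job_B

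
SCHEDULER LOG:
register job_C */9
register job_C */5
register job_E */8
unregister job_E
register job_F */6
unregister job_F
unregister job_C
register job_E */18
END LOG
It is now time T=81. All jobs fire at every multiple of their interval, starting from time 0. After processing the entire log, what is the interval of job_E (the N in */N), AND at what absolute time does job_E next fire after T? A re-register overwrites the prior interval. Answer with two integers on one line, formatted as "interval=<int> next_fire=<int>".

Op 1: register job_C */9 -> active={job_C:*/9}
Op 2: register job_C */5 -> active={job_C:*/5}
Op 3: register job_E */8 -> active={job_C:*/5, job_E:*/8}
Op 4: unregister job_E -> active={job_C:*/5}
Op 5: register job_F */6 -> active={job_C:*/5, job_F:*/6}
Op 6: unregister job_F -> active={job_C:*/5}
Op 7: unregister job_C -> active={}
Op 8: register job_E */18 -> active={job_E:*/18}
Final interval of job_E = 18
Next fire of job_E after T=81: (81//18+1)*18 = 90

Answer: interval=18 next_fire=90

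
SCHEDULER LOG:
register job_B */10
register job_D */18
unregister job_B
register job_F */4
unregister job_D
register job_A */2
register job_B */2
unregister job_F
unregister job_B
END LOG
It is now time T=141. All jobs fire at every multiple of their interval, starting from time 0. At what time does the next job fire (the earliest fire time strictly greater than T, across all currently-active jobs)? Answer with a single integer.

Op 1: register job_B */10 -> active={job_B:*/10}
Op 2: register job_D */18 -> active={job_B:*/10, job_D:*/18}
Op 3: unregister job_B -> active={job_D:*/18}
Op 4: register job_F */4 -> active={job_D:*/18, job_F:*/4}
Op 5: unregister job_D -> active={job_F:*/4}
Op 6: register job_A */2 -> active={job_A:*/2, job_F:*/4}
Op 7: register job_B */2 -> active={job_A:*/2, job_B:*/2, job_F:*/4}
Op 8: unregister job_F -> active={job_A:*/2, job_B:*/2}
Op 9: unregister job_B -> active={job_A:*/2}
  job_A: interval 2, next fire after T=141 is 142
Earliest fire time = 142 (job job_A)

Answer: 142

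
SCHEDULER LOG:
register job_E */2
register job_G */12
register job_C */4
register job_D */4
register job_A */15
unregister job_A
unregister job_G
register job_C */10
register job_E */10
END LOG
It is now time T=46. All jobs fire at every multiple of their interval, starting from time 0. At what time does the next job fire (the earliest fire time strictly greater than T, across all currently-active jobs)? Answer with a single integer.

Answer: 48

Derivation:
Op 1: register job_E */2 -> active={job_E:*/2}
Op 2: register job_G */12 -> active={job_E:*/2, job_G:*/12}
Op 3: register job_C */4 -> active={job_C:*/4, job_E:*/2, job_G:*/12}
Op 4: register job_D */4 -> active={job_C:*/4, job_D:*/4, job_E:*/2, job_G:*/12}
Op 5: register job_A */15 -> active={job_A:*/15, job_C:*/4, job_D:*/4, job_E:*/2, job_G:*/12}
Op 6: unregister job_A -> active={job_C:*/4, job_D:*/4, job_E:*/2, job_G:*/12}
Op 7: unregister job_G -> active={job_C:*/4, job_D:*/4, job_E:*/2}
Op 8: register job_C */10 -> active={job_C:*/10, job_D:*/4, job_E:*/2}
Op 9: register job_E */10 -> active={job_C:*/10, job_D:*/4, job_E:*/10}
  job_C: interval 10, next fire after T=46 is 50
  job_D: interval 4, next fire after T=46 is 48
  job_E: interval 10, next fire after T=46 is 50
Earliest fire time = 48 (job job_D)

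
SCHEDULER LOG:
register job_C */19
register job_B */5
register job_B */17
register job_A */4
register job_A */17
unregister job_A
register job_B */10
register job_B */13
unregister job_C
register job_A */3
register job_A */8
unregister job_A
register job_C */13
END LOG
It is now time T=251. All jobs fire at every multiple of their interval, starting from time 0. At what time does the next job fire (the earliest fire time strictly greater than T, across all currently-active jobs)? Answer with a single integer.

Op 1: register job_C */19 -> active={job_C:*/19}
Op 2: register job_B */5 -> active={job_B:*/5, job_C:*/19}
Op 3: register job_B */17 -> active={job_B:*/17, job_C:*/19}
Op 4: register job_A */4 -> active={job_A:*/4, job_B:*/17, job_C:*/19}
Op 5: register job_A */17 -> active={job_A:*/17, job_B:*/17, job_C:*/19}
Op 6: unregister job_A -> active={job_B:*/17, job_C:*/19}
Op 7: register job_B */10 -> active={job_B:*/10, job_C:*/19}
Op 8: register job_B */13 -> active={job_B:*/13, job_C:*/19}
Op 9: unregister job_C -> active={job_B:*/13}
Op 10: register job_A */3 -> active={job_A:*/3, job_B:*/13}
Op 11: register job_A */8 -> active={job_A:*/8, job_B:*/13}
Op 12: unregister job_A -> active={job_B:*/13}
Op 13: register job_C */13 -> active={job_B:*/13, job_C:*/13}
  job_B: interval 13, next fire after T=251 is 260
  job_C: interval 13, next fire after T=251 is 260
Earliest fire time = 260 (job job_B)

Answer: 260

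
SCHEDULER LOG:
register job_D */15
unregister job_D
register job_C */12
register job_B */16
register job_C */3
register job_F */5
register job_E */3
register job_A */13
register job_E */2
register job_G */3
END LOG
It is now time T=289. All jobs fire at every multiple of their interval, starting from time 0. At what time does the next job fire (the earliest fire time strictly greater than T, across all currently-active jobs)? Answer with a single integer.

Answer: 290

Derivation:
Op 1: register job_D */15 -> active={job_D:*/15}
Op 2: unregister job_D -> active={}
Op 3: register job_C */12 -> active={job_C:*/12}
Op 4: register job_B */16 -> active={job_B:*/16, job_C:*/12}
Op 5: register job_C */3 -> active={job_B:*/16, job_C:*/3}
Op 6: register job_F */5 -> active={job_B:*/16, job_C:*/3, job_F:*/5}
Op 7: register job_E */3 -> active={job_B:*/16, job_C:*/3, job_E:*/3, job_F:*/5}
Op 8: register job_A */13 -> active={job_A:*/13, job_B:*/16, job_C:*/3, job_E:*/3, job_F:*/5}
Op 9: register job_E */2 -> active={job_A:*/13, job_B:*/16, job_C:*/3, job_E:*/2, job_F:*/5}
Op 10: register job_G */3 -> active={job_A:*/13, job_B:*/16, job_C:*/3, job_E:*/2, job_F:*/5, job_G:*/3}
  job_A: interval 13, next fire after T=289 is 299
  job_B: interval 16, next fire after T=289 is 304
  job_C: interval 3, next fire after T=289 is 291
  job_E: interval 2, next fire after T=289 is 290
  job_F: interval 5, next fire after T=289 is 290
  job_G: interval 3, next fire after T=289 is 291
Earliest fire time = 290 (job job_E)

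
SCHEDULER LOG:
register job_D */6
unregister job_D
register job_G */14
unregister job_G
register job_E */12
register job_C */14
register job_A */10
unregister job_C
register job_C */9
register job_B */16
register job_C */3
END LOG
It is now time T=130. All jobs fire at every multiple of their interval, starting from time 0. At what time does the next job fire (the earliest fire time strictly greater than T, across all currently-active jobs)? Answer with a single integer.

Answer: 132

Derivation:
Op 1: register job_D */6 -> active={job_D:*/6}
Op 2: unregister job_D -> active={}
Op 3: register job_G */14 -> active={job_G:*/14}
Op 4: unregister job_G -> active={}
Op 5: register job_E */12 -> active={job_E:*/12}
Op 6: register job_C */14 -> active={job_C:*/14, job_E:*/12}
Op 7: register job_A */10 -> active={job_A:*/10, job_C:*/14, job_E:*/12}
Op 8: unregister job_C -> active={job_A:*/10, job_E:*/12}
Op 9: register job_C */9 -> active={job_A:*/10, job_C:*/9, job_E:*/12}
Op 10: register job_B */16 -> active={job_A:*/10, job_B:*/16, job_C:*/9, job_E:*/12}
Op 11: register job_C */3 -> active={job_A:*/10, job_B:*/16, job_C:*/3, job_E:*/12}
  job_A: interval 10, next fire after T=130 is 140
  job_B: interval 16, next fire after T=130 is 144
  job_C: interval 3, next fire after T=130 is 132
  job_E: interval 12, next fire after T=130 is 132
Earliest fire time = 132 (job job_C)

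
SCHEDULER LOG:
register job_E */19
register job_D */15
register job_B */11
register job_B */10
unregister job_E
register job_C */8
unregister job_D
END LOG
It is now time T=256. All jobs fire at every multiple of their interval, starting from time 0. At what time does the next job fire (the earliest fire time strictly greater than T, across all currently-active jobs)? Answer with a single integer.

Answer: 260

Derivation:
Op 1: register job_E */19 -> active={job_E:*/19}
Op 2: register job_D */15 -> active={job_D:*/15, job_E:*/19}
Op 3: register job_B */11 -> active={job_B:*/11, job_D:*/15, job_E:*/19}
Op 4: register job_B */10 -> active={job_B:*/10, job_D:*/15, job_E:*/19}
Op 5: unregister job_E -> active={job_B:*/10, job_D:*/15}
Op 6: register job_C */8 -> active={job_B:*/10, job_C:*/8, job_D:*/15}
Op 7: unregister job_D -> active={job_B:*/10, job_C:*/8}
  job_B: interval 10, next fire after T=256 is 260
  job_C: interval 8, next fire after T=256 is 264
Earliest fire time = 260 (job job_B)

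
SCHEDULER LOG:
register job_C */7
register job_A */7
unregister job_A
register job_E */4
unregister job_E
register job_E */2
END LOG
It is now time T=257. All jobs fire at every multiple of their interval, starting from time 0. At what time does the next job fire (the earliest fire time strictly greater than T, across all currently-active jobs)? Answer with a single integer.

Answer: 258

Derivation:
Op 1: register job_C */7 -> active={job_C:*/7}
Op 2: register job_A */7 -> active={job_A:*/7, job_C:*/7}
Op 3: unregister job_A -> active={job_C:*/7}
Op 4: register job_E */4 -> active={job_C:*/7, job_E:*/4}
Op 5: unregister job_E -> active={job_C:*/7}
Op 6: register job_E */2 -> active={job_C:*/7, job_E:*/2}
  job_C: interval 7, next fire after T=257 is 259
  job_E: interval 2, next fire after T=257 is 258
Earliest fire time = 258 (job job_E)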